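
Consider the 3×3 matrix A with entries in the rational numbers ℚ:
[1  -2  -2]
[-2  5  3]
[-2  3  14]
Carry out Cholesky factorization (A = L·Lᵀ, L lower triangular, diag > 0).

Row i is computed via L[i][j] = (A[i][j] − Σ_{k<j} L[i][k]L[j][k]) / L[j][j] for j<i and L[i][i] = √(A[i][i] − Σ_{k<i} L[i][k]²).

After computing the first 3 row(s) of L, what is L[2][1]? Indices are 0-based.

Step 1: L[0][0] = √(1) = 1.
  L[1][0] = (-2) / L[0][0] = -2.
Step 2: L[1][1] = √(1) = 1.
  L[2][0] = (-2) / L[0][0] = -2.
  L[2][1] = (-1) / L[1][1] = -1.
Step 3: L[2][2] = √(9) = 3.

L[2][1] = -1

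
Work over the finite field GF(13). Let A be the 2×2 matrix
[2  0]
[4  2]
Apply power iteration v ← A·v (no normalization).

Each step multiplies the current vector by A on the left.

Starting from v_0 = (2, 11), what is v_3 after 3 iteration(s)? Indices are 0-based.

v_0 = (2, 11).
v_1 = A·v_0 = (4, 4).
v_2 = A·v_1 = (8, 11).
v_3 = A·v_2 = (3, 2).

v_3 = (3, 2)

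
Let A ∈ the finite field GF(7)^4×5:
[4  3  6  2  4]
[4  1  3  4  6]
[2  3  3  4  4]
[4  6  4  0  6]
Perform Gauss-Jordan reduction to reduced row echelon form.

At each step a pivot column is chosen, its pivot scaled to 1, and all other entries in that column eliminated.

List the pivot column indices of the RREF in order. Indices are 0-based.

pivot columns: 0, 1, 2, 3

step 1: normalize row 0 (÷4) = (1, 6, 5, 4, 1)
  row 1: subtract 4×row0 = (0, 5, 4, 2, 2)
  row 2: subtract 2×row0 = (0, 5, 0, 3, 2)
  row 3: subtract 4×row0 = (0, 3, 5, 5, 2)
step 2: normalize row 1 (÷5) = (0, 1, 5, 6, 6)
  row 0: subtract 6×row1 = (1, 0, 3, 3, 0)
  row 2: subtract 5×row1 = (0, 0, 3, 1, 0)
  row 3: subtract 3×row1 = (0, 0, 4, 1, 5)
step 3: normalize row 2 (÷3) = (0, 0, 1, 5, 0)
  row 0: subtract 3×row2 = (1, 0, 0, 2, 0)
  row 1: subtract 5×row2 = (0, 1, 0, 2, 6)
  row 3: subtract 4×row2 = (0, 0, 0, 2, 5)
step 4: normalize row 3 (÷2) = (0, 0, 0, 1, 6)
  row 0: subtract 2×row3 = (1, 0, 0, 0, 2)
  row 1: subtract 2×row3 = (0, 1, 0, 0, 1)
  row 2: subtract 5×row3 = (0, 0, 1, 0, 5)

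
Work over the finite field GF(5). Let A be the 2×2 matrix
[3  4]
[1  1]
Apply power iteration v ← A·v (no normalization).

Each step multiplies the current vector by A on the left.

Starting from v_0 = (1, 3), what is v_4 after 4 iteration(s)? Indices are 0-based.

v_0 = (1, 3).
v_1 = A·v_0 = (0, 4).
v_2 = A·v_1 = (1, 4).
v_3 = A·v_2 = (4, 0).
v_4 = A·v_3 = (2, 4).

v_4 = (2, 4)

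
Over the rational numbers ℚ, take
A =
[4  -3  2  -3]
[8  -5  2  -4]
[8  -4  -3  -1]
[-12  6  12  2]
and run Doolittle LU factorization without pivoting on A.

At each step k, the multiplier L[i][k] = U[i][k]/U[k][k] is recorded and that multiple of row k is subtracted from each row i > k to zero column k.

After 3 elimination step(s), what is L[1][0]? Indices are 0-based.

L[1][0] = 2

k=0: U[0][0]=4
  eliminate (1,0): mult=2, new row 1: (0, 1, -2, 2); set L[1][0]=2
  eliminate (2,0): mult=2, new row 2: (0, 2, -7, 5); set L[2][0]=2
  eliminate (3,0): mult=-3, new row 3: (0, -3, 18, -7); set L[3][0]=-3
k=1: U[1][1]=1
  eliminate (2,1): mult=2, new row 2: (0, 0, -3, 1); set L[2][1]=2
  eliminate (3,1): mult=-3, new row 3: (0, 0, 12, -1); set L[3][1]=-3
k=2: U[2][2]=-3
  eliminate (3,2): mult=-4, new row 3: (0, 0, 0, 3); set L[3][2]=-4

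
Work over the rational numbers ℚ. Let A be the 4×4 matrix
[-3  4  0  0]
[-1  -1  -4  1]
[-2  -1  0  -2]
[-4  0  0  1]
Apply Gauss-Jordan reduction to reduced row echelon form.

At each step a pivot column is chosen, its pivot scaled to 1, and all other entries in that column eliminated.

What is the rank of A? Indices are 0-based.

rank = 4

[1] R0 /= -3  ⇒  (1, -4/3, 0, 0)
     R1 -= -1·R0  ⇒  (0, -7/3, -4, 1)
     R2 -= -2·R0  ⇒  (0, -11/3, 0, -2)
     R3 -= -4·R0  ⇒  (0, -16/3, 0, 1)
[2] R1 /= -7/3  ⇒  (0, 1, 12/7, -3/7)
     R0 -= -4/3·R1  ⇒  (1, 0, 16/7, -4/7)
     R2 -= -11/3·R1  ⇒  (0, 0, 44/7, -25/7)
     R3 -= -16/3·R1  ⇒  (0, 0, 64/7, -9/7)
[3] R2 /= 44/7  ⇒  (0, 0, 1, -25/44)
     R0 -= 16/7·R2  ⇒  (1, 0, 0, 8/11)
     R1 -= 12/7·R2  ⇒  (0, 1, 0, 6/11)
     R3 -= 64/7·R2  ⇒  (0, 0, 0, 43/11)
[4] R3 /= 43/11  ⇒  (0, 0, 0, 1)
     R0 -= 8/11·R3  ⇒  (1, 0, 0, 0)
     R1 -= 6/11·R3  ⇒  (0, 1, 0, 0)
     R2 -= -25/44·R3  ⇒  (0, 0, 1, 0)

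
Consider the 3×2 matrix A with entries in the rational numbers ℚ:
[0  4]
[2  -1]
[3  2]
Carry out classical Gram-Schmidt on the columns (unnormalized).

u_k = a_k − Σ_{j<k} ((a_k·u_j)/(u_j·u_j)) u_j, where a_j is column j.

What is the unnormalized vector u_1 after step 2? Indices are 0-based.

Step 1: u_0 = a_0 = (0, 2, 3).
Step 2: u_1 = a_1 − (4/13)·u_0 = (4, -21/13, 14/13).

u_1 = (4, -21/13, 14/13)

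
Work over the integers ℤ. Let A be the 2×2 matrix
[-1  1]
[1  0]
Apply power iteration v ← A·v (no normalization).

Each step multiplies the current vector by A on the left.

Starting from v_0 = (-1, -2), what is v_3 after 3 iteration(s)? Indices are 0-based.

v_3 = (-1, 0)

v_0 = (-1, -2).
v_1 = A·v_0 = (-1, -1).
v_2 = A·v_1 = (0, -1).
v_3 = A·v_2 = (-1, 0).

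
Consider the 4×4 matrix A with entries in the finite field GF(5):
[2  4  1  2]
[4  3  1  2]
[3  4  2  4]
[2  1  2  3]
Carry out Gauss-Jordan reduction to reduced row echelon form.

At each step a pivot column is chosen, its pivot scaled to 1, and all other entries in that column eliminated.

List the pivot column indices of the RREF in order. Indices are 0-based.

step 1: normalize row 0 (÷2) = (1, 2, 3, 1)
  row 1: subtract 4×row0 = (0, 0, 4, 3)
  row 2: subtract 3×row0 = (0, 3, 3, 1)
  row 3: subtract 2×row0 = (0, 2, 1, 1)
step 2: exchange rows 1,2
step 2: normalize row 1 (÷3) = (0, 1, 1, 2)
  row 0: subtract 2×row1 = (1, 0, 1, 2)
  row 3: subtract 2×row1 = (0, 0, 4, 2)
step 3: normalize row 2 (÷4) = (0, 0, 1, 2)
  row 0: subtract 1×row2 = (1, 0, 0, 0)
  row 1: subtract 1×row2 = (0, 1, 0, 0)
  row 3: subtract 4×row2 = (0, 0, 0, 4)
step 4: normalize row 3 (÷4) = (0, 0, 0, 1)
  row 2: subtract 2×row3 = (0, 0, 1, 0)

pivot columns: 0, 1, 2, 3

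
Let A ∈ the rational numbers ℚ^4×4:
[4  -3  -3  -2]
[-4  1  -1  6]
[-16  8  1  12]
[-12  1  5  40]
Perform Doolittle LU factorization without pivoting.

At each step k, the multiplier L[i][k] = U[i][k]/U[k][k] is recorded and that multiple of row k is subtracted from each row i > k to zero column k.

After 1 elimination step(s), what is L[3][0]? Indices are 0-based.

[col 0] pivot 4
  R1 -= -1*R0 → (0, -2, -4, 4)  (L[1][0] := -1)
  R2 -= -4*R0 → (0, -4, -11, 4)  (L[2][0] := -4)
  R3 -= -3*R0 → (0, -8, -4, 34)  (L[3][0] := -3)

L[3][0] = -3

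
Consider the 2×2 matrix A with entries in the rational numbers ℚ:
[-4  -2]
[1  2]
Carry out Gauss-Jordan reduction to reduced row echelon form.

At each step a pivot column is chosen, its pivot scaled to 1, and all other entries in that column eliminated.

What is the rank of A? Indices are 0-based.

[1] R0 /= -4  ⇒  (1, 1/2)
     R1 -= 1·R0  ⇒  (0, 3/2)
[2] R1 /= 3/2  ⇒  (0, 1)
     R0 -= 1/2·R1  ⇒  (1, 0)

rank = 2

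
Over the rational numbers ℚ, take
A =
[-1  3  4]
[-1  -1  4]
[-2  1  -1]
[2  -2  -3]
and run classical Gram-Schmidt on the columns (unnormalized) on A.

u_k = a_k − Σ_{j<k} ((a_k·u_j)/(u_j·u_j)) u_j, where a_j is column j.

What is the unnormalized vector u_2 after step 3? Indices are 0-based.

u_2 = (83/43, 151/43, -136/43, -19/43)

Step 1: u_0 = a_0 = (-1, -1, -2, 2).
Step 2: u_1 = a_1 − (-4/5)·u_0 = (11/5, -9/5, -3/5, -2/5).
Step 3: u_2 = a_2 − (-6/5)·u_0 − (17/43)·u_1 = (83/43, 151/43, -136/43, -19/43).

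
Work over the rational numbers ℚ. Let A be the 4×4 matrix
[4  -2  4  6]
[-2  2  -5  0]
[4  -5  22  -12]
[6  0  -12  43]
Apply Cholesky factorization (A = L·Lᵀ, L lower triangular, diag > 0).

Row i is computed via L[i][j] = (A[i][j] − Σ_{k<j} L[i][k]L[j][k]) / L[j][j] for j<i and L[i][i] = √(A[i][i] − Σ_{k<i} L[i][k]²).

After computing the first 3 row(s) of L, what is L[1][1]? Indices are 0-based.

Step 1: L[0][0] = √(4) = 2.
  L[1][0] = (-2) / L[0][0] = -1.
Step 2: L[1][1] = √(1) = 1.
  L[2][0] = (4) / L[0][0] = 2.
  L[2][1] = (-3) / L[1][1] = -3.
Step 3: L[2][2] = √(9) = 3.

L[1][1] = 1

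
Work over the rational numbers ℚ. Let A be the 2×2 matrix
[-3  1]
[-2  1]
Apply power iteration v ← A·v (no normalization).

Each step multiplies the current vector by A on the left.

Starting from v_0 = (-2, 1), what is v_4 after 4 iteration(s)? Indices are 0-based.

v_4 = (-94, -55)

v_0 = (-2, 1).
v_1 = A·v_0 = (7, 5).
v_2 = A·v_1 = (-16, -9).
v_3 = A·v_2 = (39, 23).
v_4 = A·v_3 = (-94, -55).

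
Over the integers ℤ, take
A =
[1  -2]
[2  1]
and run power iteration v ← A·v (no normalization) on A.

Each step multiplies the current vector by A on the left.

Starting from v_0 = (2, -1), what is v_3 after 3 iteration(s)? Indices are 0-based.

v_0 = (2, -1).
v_1 = A·v_0 = (4, 3).
v_2 = A·v_1 = (-2, 11).
v_3 = A·v_2 = (-24, 7).

v_3 = (-24, 7)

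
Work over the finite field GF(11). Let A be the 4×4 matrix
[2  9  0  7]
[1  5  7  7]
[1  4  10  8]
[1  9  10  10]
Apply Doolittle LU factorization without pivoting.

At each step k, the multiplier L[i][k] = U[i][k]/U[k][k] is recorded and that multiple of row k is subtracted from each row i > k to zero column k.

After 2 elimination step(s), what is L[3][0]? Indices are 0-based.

L[3][0] = 6

k=0: U[0][0]=2
  eliminate (1,0): mult=6, new row 1: (0, 6, 7, 9); set L[1][0]=6
  eliminate (2,0): mult=6, new row 2: (0, 5, 10, 10); set L[2][0]=6
  eliminate (3,0): mult=6, new row 3: (0, 10, 10, 1); set L[3][0]=6
k=1: U[1][1]=6
  eliminate (2,1): mult=10, new row 2: (0, 0, 6, 8); set L[2][1]=10
  eliminate (3,1): mult=9, new row 3: (0, 0, 2, 8); set L[3][1]=9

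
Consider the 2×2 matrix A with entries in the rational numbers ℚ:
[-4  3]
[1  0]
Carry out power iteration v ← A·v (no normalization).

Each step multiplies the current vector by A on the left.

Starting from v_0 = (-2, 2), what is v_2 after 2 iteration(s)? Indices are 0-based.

v_0 = (-2, 2).
v_1 = A·v_0 = (14, -2).
v_2 = A·v_1 = (-62, 14).

v_2 = (-62, 14)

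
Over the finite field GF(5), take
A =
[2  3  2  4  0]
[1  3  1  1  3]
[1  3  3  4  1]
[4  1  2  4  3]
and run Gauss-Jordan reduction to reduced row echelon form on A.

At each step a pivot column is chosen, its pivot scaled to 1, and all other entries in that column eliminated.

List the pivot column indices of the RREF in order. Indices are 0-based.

[1] R0 /= 2  ⇒  (1, 4, 1, 2, 0)
     R1 -= 1·R0  ⇒  (0, 4, 0, 4, 3)
     R2 -= 1·R0  ⇒  (0, 4, 2, 2, 1)
     R3 -= 4·R0  ⇒  (0, 0, 3, 1, 3)
[2] R1 /= 4  ⇒  (0, 1, 0, 1, 2)
     R0 -= 4·R1  ⇒  (1, 0, 1, 3, 2)
     R2 -= 4·R1  ⇒  (0, 0, 2, 3, 3)
[3] R2 /= 2  ⇒  (0, 0, 1, 4, 4)
     R0 -= 1·R2  ⇒  (1, 0, 0, 4, 3)
     R3 -= 3·R2  ⇒  (0, 0, 0, 4, 1)
[4] R3 /= 4  ⇒  (0, 0, 0, 1, 4)
     R0 -= 4·R3  ⇒  (1, 0, 0, 0, 2)
     R1 -= 1·R3  ⇒  (0, 1, 0, 0, 3)
     R2 -= 4·R3  ⇒  (0, 0, 1, 0, 3)

pivot columns: 0, 1, 2, 3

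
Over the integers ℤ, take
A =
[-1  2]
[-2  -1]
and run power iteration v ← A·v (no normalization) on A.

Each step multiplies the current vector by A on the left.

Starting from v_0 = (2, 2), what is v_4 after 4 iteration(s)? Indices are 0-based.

v_4 = (34, -62)

v_0 = (2, 2).
v_1 = A·v_0 = (2, -6).
v_2 = A·v_1 = (-14, 2).
v_3 = A·v_2 = (18, 26).
v_4 = A·v_3 = (34, -62).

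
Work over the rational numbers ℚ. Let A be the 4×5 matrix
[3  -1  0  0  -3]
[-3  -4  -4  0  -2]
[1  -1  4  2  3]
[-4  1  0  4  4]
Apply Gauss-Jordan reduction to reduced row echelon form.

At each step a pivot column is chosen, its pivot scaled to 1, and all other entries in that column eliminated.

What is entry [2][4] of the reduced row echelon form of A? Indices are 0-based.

M[2][4] = 45/44

pivot(0,0)=3: scale R0 → (1, -1/3, 0, 0, -1)
  clear (1,0): R1 −= (-3)R0 → (0, -5, -4, 0, -5)
  clear (2,0): R2 −= (1)R0 → (0, -2/3, 4, 2, 4)
  clear (3,0): R3 −= (-4)R0 → (0, -1/3, 0, 4, 0)
pivot(1,1)=-5: scale R1 → (0, 1, 4/5, 0, 1)
  clear (0,1): R0 −= (-1/3)R1 → (1, 0, 4/15, 0, -2/3)
  clear (2,1): R2 −= (-2/3)R1 → (0, 0, 68/15, 2, 14/3)
  clear (3,1): R3 −= (-1/3)R1 → (0, 0, 4/15, 4, 1/3)
pivot(2,2)=68/15: scale R2 → (0, 0, 1, 15/34, 35/34)
  clear (0,2): R0 −= (4/15)R2 → (1, 0, 0, -2/17, -16/17)
  clear (1,2): R1 −= (4/5)R2 → (0, 1, 0, -6/17, 3/17)
  clear (3,2): R3 −= (4/15)R2 → (0, 0, 0, 66/17, 1/17)
pivot(3,3)=66/17: scale R3 → (0, 0, 0, 1, 1/66)
  clear (0,3): R0 −= (-2/17)R3 → (1, 0, 0, 0, -31/33)
  clear (1,3): R1 −= (-6/17)R3 → (0, 1, 0, 0, 2/11)
  clear (2,3): R2 −= (15/34)R3 → (0, 0, 1, 0, 45/44)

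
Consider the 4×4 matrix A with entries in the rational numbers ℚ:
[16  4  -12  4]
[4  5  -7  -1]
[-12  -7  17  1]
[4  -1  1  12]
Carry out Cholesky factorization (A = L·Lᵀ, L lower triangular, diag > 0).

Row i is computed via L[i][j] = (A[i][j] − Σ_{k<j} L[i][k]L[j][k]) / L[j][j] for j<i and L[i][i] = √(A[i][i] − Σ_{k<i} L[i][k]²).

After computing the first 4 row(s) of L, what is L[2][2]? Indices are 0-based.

L[2][2] = 2

Step 1: L[0][0] = √(16) = 4.
  L[1][0] = (4) / L[0][0] = 1.
Step 2: L[1][1] = √(4) = 2.
  L[2][0] = (-12) / L[0][0] = -3.
  L[2][1] = (-4) / L[1][1] = -2.
Step 3: L[2][2] = √(4) = 2.
  L[3][0] = (4) / L[0][0] = 1.
  L[3][1] = (-2) / L[1][1] = -1.
  L[3][2] = (2) / L[2][2] = 1.
Step 4: L[3][3] = √(9) = 3.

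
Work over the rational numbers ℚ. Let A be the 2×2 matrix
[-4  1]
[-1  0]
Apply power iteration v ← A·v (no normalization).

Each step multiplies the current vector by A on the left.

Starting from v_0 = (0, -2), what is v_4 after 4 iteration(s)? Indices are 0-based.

v_4 = (112, 30)

v_0 = (0, -2).
v_1 = A·v_0 = (-2, 0).
v_2 = A·v_1 = (8, 2).
v_3 = A·v_2 = (-30, -8).
v_4 = A·v_3 = (112, 30).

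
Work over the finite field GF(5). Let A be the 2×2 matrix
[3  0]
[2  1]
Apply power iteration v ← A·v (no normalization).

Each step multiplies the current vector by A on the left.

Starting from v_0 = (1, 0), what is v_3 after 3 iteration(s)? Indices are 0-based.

v_0 = (1, 0).
v_1 = A·v_0 = (3, 2).
v_2 = A·v_1 = (4, 3).
v_3 = A·v_2 = (2, 1).

v_3 = (2, 1)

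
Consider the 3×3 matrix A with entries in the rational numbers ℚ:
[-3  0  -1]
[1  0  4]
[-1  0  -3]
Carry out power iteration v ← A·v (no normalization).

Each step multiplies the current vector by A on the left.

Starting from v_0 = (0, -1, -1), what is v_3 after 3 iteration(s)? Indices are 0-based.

v_3 = (28, -46, 36)

v_0 = (0, -1, -1).
v_1 = A·v_0 = (1, -4, 3).
v_2 = A·v_1 = (-6, 13, -10).
v_3 = A·v_2 = (28, -46, 36).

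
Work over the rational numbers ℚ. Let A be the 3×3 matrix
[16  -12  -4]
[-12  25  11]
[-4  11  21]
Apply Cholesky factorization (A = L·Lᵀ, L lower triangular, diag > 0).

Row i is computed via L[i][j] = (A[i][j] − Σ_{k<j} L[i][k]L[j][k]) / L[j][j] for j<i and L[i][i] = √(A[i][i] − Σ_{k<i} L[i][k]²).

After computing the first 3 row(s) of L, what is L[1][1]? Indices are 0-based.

Step 1: L[0][0] = √(16) = 4.
  L[1][0] = (-12) / L[0][0] = -3.
Step 2: L[1][1] = √(16) = 4.
  L[2][0] = (-4) / L[0][0] = -1.
  L[2][1] = (8) / L[1][1] = 2.
Step 3: L[2][2] = √(16) = 4.

L[1][1] = 4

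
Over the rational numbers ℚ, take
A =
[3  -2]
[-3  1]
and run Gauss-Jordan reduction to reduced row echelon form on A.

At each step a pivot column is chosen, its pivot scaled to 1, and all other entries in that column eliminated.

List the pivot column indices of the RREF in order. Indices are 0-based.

[1] R0 /= 3  ⇒  (1, -2/3)
     R1 -= -3·R0  ⇒  (0, -1)
[2] R1 /= -1  ⇒  (0, 1)
     R0 -= -2/3·R1  ⇒  (1, 0)

pivot columns: 0, 1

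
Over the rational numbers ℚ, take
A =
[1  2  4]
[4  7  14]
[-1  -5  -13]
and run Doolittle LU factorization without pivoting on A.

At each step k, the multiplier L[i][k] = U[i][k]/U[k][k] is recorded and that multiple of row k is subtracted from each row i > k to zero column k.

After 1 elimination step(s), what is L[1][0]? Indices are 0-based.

[col 0] pivot 1
  R1 -= 4*R0 → (0, -1, -2)  (L[1][0] := 4)
  R2 -= -1*R0 → (0, -3, -9)  (L[2][0] := -1)

L[1][0] = 4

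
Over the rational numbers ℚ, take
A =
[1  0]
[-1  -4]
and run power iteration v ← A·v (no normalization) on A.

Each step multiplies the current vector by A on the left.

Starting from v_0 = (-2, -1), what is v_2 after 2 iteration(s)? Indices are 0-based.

v_0 = (-2, -1).
v_1 = A·v_0 = (-2, 6).
v_2 = A·v_1 = (-2, -22).

v_2 = (-2, -22)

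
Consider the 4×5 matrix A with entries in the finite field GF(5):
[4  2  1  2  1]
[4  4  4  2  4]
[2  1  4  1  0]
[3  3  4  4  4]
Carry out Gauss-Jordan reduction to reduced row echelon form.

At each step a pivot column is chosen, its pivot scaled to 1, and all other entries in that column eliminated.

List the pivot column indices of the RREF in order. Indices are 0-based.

pivot(0,0)=4: scale R0 → (1, 3, 4, 3, 4)
  clear (1,0): R1 −= (4)R0 → (0, 2, 3, 0, 3)
  clear (2,0): R2 −= (2)R0 → (0, 0, 1, 0, 2)
  clear (3,0): R3 −= (3)R0 → (0, 4, 2, 0, 2)
pivot(1,1)=2: scale R1 → (0, 1, 4, 0, 4)
  clear (0,1): R0 −= (3)R1 → (1, 0, 2, 3, 2)
  clear (3,1): R3 −= (4)R1 → (0, 0, 1, 0, 1)
pivot(2,2)=1: scale R2 → (0, 0, 1, 0, 2)
  clear (0,2): R0 −= (2)R2 → (1, 0, 0, 3, 3)
  clear (1,2): R1 −= (4)R2 → (0, 1, 0, 0, 1)
  clear (3,2): R3 −= (1)R2 → (0, 0, 0, 0, 4)
col 3: no nonzero at/below row 3; advance.
pivot(3,4)=4: scale R3 → (0, 0, 0, 0, 1)
  clear (0,4): R0 −= (3)R3 → (1, 0, 0, 3, 0)
  clear (1,4): R1 −= (1)R3 → (0, 1, 0, 0, 0)
  clear (2,4): R2 −= (2)R3 → (0, 0, 1, 0, 0)

pivot columns: 0, 1, 2, 4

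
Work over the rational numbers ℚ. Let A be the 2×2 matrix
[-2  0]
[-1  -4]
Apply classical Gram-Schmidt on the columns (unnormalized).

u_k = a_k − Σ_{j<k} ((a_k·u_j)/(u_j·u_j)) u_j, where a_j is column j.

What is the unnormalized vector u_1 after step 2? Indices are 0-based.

u_1 = (8/5, -16/5)

Step 1: u_0 = a_0 = (-2, -1).
Step 2: u_1 = a_1 − (4/5)·u_0 = (8/5, -16/5).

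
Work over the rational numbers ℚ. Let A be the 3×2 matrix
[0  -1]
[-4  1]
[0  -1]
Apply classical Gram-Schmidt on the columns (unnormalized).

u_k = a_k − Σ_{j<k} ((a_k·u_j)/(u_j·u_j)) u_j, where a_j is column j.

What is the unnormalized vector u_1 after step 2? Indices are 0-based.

u_1 = (-1, 0, -1)

Step 1: u_0 = a_0 = (0, -4, 0).
Step 2: u_1 = a_1 − (-1/4)·u_0 = (-1, 0, -1).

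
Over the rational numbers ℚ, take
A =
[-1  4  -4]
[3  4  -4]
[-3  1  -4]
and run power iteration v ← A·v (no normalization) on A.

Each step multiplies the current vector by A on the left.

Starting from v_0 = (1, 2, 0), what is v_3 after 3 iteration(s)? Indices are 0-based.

v_0 = (1, 2, 0).
v_1 = A·v_0 = (7, 11, -1).
v_2 = A·v_1 = (41, 69, -6).
v_3 = A·v_2 = (259, 423, -30).

v_3 = (259, 423, -30)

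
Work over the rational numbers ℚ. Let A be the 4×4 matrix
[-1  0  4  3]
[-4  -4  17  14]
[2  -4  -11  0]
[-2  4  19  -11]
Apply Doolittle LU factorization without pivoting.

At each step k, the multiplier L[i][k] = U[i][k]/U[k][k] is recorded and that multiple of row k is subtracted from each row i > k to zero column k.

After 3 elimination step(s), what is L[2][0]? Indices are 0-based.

Step 1: pivot at (0,0) is -1.
  row1 ← row1 − (4)·row0  ⇒  L[1][0]=4, U row1=(0, -4, 1, 2)
  row2 ← row2 − (-2)·row0  ⇒  L[2][0]=-2, U row2=(0, -4, -3, 6)
  row3 ← row3 − (2)·row0  ⇒  L[3][0]=2, U row3=(0, 4, 11, -17)
Step 2: pivot at (1,1) is -4.
  row2 ← row2 − (1)·row1  ⇒  L[2][1]=1, U row2=(0, 0, -4, 4)
  row3 ← row3 − (-1)·row1  ⇒  L[3][1]=-1, U row3=(0, 0, 12, -15)
Step 3: pivot at (2,2) is -4.
  row3 ← row3 − (-3)·row2  ⇒  L[3][2]=-3, U row3=(0, 0, 0, -3)

L[2][0] = -2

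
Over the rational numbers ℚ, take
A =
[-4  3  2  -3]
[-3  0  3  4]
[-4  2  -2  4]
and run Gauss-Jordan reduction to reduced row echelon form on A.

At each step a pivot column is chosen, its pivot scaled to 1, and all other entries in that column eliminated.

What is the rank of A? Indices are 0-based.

rank = 3

pivot(0,0)=-4: scale R0 → (1, -3/4, -1/2, 3/4)
  clear (1,0): R1 −= (-3)R0 → (0, -9/4, 3/2, 25/4)
  clear (2,0): R2 −= (-4)R0 → (0, -1, -4, 7)
pivot(1,1)=-9/4: scale R1 → (0, 1, -2/3, -25/9)
  clear (0,1): R0 −= (-3/4)R1 → (1, 0, -1, -4/3)
  clear (2,1): R2 −= (-1)R1 → (0, 0, -14/3, 38/9)
pivot(2,2)=-14/3: scale R2 → (0, 0, 1, -19/21)
  clear (0,2): R0 −= (-1)R2 → (1, 0, 0, -47/21)
  clear (1,2): R1 −= (-2/3)R2 → (0, 1, 0, -71/21)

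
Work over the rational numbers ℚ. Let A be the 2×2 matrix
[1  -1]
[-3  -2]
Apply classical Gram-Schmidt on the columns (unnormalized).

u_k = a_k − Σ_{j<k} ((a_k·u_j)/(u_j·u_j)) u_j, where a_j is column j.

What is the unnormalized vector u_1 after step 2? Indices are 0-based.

u_1 = (-3/2, -1/2)

Step 1: u_0 = a_0 = (1, -3).
Step 2: u_1 = a_1 − (1/2)·u_0 = (-3/2, -1/2).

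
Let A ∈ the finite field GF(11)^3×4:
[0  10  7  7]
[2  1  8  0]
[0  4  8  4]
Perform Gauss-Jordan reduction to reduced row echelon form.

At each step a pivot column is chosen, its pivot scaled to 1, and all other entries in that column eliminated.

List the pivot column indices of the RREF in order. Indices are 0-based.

pivot(0,0): swap R0↔R1
pivot(0,0)=2: scale R0 → (1, 6, 4, 0)
pivot(1,1)=10: scale R1 → (0, 1, 4, 4)
  clear (0,1): R0 −= (6)R1 → (1, 0, 2, 9)
  clear (2,1): R2 −= (4)R1 → (0, 0, 3, 10)
pivot(2,2)=3: scale R2 → (0, 0, 1, 7)
  clear (0,2): R0 −= (2)R2 → (1, 0, 0, 6)
  clear (1,2): R1 −= (4)R2 → (0, 1, 0, 9)

pivot columns: 0, 1, 2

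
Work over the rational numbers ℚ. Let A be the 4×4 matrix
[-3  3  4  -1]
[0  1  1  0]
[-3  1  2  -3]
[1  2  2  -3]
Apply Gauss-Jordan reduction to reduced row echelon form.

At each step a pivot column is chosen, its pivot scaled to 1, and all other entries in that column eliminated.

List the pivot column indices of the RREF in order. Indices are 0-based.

pivot columns: 0, 1, 2, 3

pivot(0,0)=-3: scale R0 → (1, -1, -4/3, 1/3)
  clear (2,0): R2 −= (-3)R0 → (0, -2, -2, -2)
  clear (3,0): R3 −= (1)R0 → (0, 3, 10/3, -10/3)
pivot(1,1)=1: scale R1 → (0, 1, 1, 0)
  clear (0,1): R0 −= (-1)R1 → (1, 0, -1/3, 1/3)
  clear (2,1): R2 −= (-2)R1 → (0, 0, 0, -2)
  clear (3,1): R3 −= (3)R1 → (0, 0, 1/3, -10/3)
pivot(2,2): swap R2↔R3
pivot(2,2)=1/3: scale R2 → (0, 0, 1, -10)
  clear (0,2): R0 −= (-1/3)R2 → (1, 0, 0, -3)
  clear (1,2): R1 −= (1)R2 → (0, 1, 0, 10)
pivot(3,3)=-2: scale R3 → (0, 0, 0, 1)
  clear (0,3): R0 −= (-3)R3 → (1, 0, 0, 0)
  clear (1,3): R1 −= (10)R3 → (0, 1, 0, 0)
  clear (2,3): R2 −= (-10)R3 → (0, 0, 1, 0)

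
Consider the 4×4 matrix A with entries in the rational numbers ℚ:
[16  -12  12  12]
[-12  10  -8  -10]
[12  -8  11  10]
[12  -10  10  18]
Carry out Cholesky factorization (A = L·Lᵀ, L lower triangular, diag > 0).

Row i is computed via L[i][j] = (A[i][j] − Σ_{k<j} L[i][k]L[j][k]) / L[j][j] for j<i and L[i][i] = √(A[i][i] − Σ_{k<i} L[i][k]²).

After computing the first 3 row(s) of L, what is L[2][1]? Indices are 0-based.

Step 1: L[0][0] = √(16) = 4.
  L[1][0] = (-12) / L[0][0] = -3.
Step 2: L[1][1] = √(1) = 1.
  L[2][0] = (12) / L[0][0] = 3.
  L[2][1] = (1) / L[1][1] = 1.
Step 3: L[2][2] = √(1) = 1.

L[2][1] = 1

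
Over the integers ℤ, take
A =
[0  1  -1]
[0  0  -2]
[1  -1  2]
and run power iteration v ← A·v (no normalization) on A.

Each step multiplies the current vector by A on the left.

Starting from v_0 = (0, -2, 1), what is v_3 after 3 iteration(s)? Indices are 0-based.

v_0 = (0, -2, 1).
v_1 = A·v_0 = (-3, -2, 4).
v_2 = A·v_1 = (-6, -8, 7).
v_3 = A·v_2 = (-15, -14, 16).

v_3 = (-15, -14, 16)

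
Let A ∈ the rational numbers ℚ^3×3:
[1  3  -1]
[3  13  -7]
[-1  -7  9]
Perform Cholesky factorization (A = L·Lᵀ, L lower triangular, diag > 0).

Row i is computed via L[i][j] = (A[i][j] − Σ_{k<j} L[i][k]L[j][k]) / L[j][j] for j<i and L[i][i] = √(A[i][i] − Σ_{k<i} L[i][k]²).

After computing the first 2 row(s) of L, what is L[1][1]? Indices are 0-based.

L[1][1] = 2

Step 1: L[0][0] = √(1) = 1.
  L[1][0] = (3) / L[0][0] = 3.
Step 2: L[1][1] = √(4) = 2.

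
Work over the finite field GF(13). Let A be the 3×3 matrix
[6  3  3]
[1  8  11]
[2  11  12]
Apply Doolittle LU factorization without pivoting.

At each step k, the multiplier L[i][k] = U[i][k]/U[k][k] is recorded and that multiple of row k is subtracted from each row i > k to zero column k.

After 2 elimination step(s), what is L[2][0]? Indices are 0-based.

L[2][0] = 9

[col 0] pivot 6
  R1 -= 11*R0 → (0, 1, 4)  (L[1][0] := 11)
  R2 -= 9*R0 → (0, 10, 11)  (L[2][0] := 9)
[col 1] pivot 1
  R2 -= 10*R1 → (0, 0, 10)  (L[2][1] := 10)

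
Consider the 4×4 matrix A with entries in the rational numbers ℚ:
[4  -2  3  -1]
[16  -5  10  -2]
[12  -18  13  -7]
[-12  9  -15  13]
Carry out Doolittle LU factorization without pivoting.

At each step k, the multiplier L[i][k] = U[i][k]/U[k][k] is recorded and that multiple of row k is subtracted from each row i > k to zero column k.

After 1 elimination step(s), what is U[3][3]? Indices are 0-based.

U[3][3] = 10

[col 0] pivot 4
  R1 -= 4*R0 → (0, 3, -2, 2)  (L[1][0] := 4)
  R2 -= 3*R0 → (0, -12, 4, -4)  (L[2][0] := 3)
  R3 -= -3*R0 → (0, 3, -6, 10)  (L[3][0] := -3)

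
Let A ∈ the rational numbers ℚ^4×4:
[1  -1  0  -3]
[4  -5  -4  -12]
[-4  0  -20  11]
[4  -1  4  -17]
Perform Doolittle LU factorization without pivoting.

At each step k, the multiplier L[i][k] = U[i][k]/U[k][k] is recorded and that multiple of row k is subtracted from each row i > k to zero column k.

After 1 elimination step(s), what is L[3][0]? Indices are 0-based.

Step 1: pivot at (0,0) is 1.
  row1 ← row1 − (4)·row0  ⇒  L[1][0]=4, U row1=(0, -1, -4, 0)
  row2 ← row2 − (-4)·row0  ⇒  L[2][0]=-4, U row2=(0, -4, -20, -1)
  row3 ← row3 − (4)·row0  ⇒  L[3][0]=4, U row3=(0, 3, 4, -5)

L[3][0] = 4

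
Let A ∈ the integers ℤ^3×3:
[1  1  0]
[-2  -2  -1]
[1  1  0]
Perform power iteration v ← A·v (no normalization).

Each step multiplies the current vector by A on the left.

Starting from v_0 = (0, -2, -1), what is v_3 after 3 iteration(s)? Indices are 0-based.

v_3 = (-1, -1, -1)

v_0 = (0, -2, -1).
v_1 = A·v_0 = (-2, 5, -2).
v_2 = A·v_1 = (3, -4, 3).
v_3 = A·v_2 = (-1, -1, -1).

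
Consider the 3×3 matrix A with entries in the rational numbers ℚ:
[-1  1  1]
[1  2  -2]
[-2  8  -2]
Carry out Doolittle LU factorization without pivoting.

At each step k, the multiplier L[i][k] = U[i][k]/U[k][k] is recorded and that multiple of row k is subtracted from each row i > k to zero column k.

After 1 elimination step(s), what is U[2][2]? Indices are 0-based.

Step 1: pivot at (0,0) is -1.
  row1 ← row1 − (-1)·row0  ⇒  L[1][0]=-1, U row1=(0, 3, -1)
  row2 ← row2 − (2)·row0  ⇒  L[2][0]=2, U row2=(0, 6, -4)

U[2][2] = -4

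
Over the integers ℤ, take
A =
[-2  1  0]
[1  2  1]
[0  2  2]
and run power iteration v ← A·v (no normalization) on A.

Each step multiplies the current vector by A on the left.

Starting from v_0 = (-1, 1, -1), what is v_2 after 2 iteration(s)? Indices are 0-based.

v_0 = (-1, 1, -1).
v_1 = A·v_0 = (3, 0, 0).
v_2 = A·v_1 = (-6, 3, 0).

v_2 = (-6, 3, 0)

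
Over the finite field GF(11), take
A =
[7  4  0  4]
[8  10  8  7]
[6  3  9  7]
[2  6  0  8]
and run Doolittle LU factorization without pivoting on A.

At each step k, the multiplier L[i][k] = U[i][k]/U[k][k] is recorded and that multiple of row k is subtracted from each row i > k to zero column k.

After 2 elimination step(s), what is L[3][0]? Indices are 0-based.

L[3][0] = 5

Step 1: pivot at (0,0) is 7.
  row1 ← row1 − (9)·row0  ⇒  L[1][0]=9, U row1=(0, 7, 8, 4)
  row2 ← row2 − (4)·row0  ⇒  L[2][0]=4, U row2=(0, 9, 9, 2)
  row3 ← row3 − (5)·row0  ⇒  L[3][0]=5, U row3=(0, 8, 0, 10)
Step 2: pivot at (1,1) is 7.
  row2 ← row2 − (6)·row1  ⇒  L[2][1]=6, U row2=(0, 0, 5, 0)
  row3 ← row3 − (9)·row1  ⇒  L[3][1]=9, U row3=(0, 0, 5, 7)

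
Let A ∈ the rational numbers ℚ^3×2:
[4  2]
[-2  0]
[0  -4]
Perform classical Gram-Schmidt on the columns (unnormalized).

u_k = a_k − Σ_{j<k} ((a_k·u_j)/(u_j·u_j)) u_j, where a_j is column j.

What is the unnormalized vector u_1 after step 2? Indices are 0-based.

u_1 = (2/5, 4/5, -4)

Step 1: u_0 = a_0 = (4, -2, 0).
Step 2: u_1 = a_1 − (2/5)·u_0 = (2/5, 4/5, -4).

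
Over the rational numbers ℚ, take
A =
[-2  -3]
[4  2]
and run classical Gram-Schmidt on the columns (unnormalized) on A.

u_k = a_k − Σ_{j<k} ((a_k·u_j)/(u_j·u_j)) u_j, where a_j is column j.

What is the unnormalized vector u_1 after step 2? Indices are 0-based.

u_1 = (-8/5, -4/5)

Step 1: u_0 = a_0 = (-2, 4).
Step 2: u_1 = a_1 − (7/10)·u_0 = (-8/5, -4/5).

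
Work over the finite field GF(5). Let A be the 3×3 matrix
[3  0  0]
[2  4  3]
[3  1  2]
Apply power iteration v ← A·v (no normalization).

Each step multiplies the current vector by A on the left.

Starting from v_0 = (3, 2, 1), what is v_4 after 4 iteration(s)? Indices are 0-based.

v_0 = (3, 2, 1).
v_1 = A·v_0 = (4, 2, 3).
v_2 = A·v_1 = (2, 0, 0).
v_3 = A·v_2 = (1, 4, 1).
v_4 = A·v_3 = (3, 1, 4).

v_4 = (3, 1, 4)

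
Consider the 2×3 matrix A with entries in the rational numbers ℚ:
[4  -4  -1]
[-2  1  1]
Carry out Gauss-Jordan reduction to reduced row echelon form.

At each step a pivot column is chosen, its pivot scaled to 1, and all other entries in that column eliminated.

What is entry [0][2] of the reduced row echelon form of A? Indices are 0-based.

[1] R0 /= 4  ⇒  (1, -1, -1/4)
     R1 -= -2·R0  ⇒  (0, -1, 1/2)
[2] R1 /= -1  ⇒  (0, 1, -1/2)
     R0 -= -1·R1  ⇒  (1, 0, -3/4)

M[0][2] = -3/4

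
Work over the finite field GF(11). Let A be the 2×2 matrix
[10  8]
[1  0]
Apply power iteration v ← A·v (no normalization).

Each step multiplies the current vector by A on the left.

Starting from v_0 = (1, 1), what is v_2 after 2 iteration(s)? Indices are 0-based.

v_2 = (1, 7)

v_0 = (1, 1).
v_1 = A·v_0 = (7, 1).
v_2 = A·v_1 = (1, 7).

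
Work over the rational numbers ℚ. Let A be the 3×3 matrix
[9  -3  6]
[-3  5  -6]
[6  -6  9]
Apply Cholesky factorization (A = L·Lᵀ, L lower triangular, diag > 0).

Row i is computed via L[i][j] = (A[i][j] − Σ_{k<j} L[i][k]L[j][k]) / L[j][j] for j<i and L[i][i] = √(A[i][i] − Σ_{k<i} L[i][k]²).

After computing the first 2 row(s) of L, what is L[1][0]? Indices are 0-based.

L[1][0] = -1

Step 1: L[0][0] = √(9) = 3.
  L[1][0] = (-3) / L[0][0] = -1.
Step 2: L[1][1] = √(4) = 2.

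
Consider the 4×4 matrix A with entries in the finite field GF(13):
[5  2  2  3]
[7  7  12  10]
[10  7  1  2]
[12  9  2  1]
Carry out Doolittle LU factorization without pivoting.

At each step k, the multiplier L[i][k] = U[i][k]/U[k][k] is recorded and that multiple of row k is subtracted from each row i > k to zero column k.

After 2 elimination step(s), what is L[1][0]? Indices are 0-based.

Step 1: pivot at (0,0) is 5.
  row1 ← row1 − (4)·row0  ⇒  L[1][0]=4, U row1=(0, 12, 4, 11)
  row2 ← row2 − (2)·row0  ⇒  L[2][0]=2, U row2=(0, 3, 10, 9)
  row3 ← row3 − (5)·row0  ⇒  L[3][0]=5, U row3=(0, 12, 5, 12)
Step 2: pivot at (1,1) is 12.
  row2 ← row2 − (10)·row1  ⇒  L[2][1]=10, U row2=(0, 0, 9, 3)
  row3 ← row3 − (1)·row1  ⇒  L[3][1]=1, U row3=(0, 0, 1, 1)

L[1][0] = 4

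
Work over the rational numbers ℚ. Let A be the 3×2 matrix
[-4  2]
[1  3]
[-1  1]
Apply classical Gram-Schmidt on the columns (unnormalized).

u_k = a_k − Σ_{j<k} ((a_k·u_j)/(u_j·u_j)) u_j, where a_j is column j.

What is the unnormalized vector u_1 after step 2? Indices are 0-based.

Step 1: u_0 = a_0 = (-4, 1, -1).
Step 2: u_1 = a_1 − (-1/3)·u_0 = (2/3, 10/3, 2/3).

u_1 = (2/3, 10/3, 2/3)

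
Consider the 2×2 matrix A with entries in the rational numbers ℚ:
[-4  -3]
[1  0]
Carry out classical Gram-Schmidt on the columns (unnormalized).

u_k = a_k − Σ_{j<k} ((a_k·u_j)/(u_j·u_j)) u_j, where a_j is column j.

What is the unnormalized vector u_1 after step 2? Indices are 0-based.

Step 1: u_0 = a_0 = (-4, 1).
Step 2: u_1 = a_1 − (12/17)·u_0 = (-3/17, -12/17).

u_1 = (-3/17, -12/17)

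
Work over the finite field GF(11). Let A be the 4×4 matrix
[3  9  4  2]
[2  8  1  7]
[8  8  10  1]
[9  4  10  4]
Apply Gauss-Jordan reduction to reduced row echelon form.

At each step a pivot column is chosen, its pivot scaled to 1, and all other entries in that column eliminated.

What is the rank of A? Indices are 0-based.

rank = 3

[1] R0 /= 3  ⇒  (1, 3, 5, 8)
     R1 -= 2·R0  ⇒  (0, 2, 2, 2)
     R2 -= 8·R0  ⇒  (0, 6, 3, 3)
     R3 -= 9·R0  ⇒  (0, 10, 9, 9)
[2] R1 /= 2  ⇒  (0, 1, 1, 1)
     R0 -= 3·R1  ⇒  (1, 0, 2, 5)
     R2 -= 6·R1  ⇒  (0, 0, 8, 8)
     R3 -= 10·R1  ⇒  (0, 0, 10, 10)
[3] R2 /= 8  ⇒  (0, 0, 1, 1)
     R0 -= 2·R2  ⇒  (1, 0, 0, 3)
     R1 -= 1·R2  ⇒  (0, 1, 0, 0)
     R3 -= 10·R2  ⇒  (0, 0, 0, 0)
column 3 empty below row 3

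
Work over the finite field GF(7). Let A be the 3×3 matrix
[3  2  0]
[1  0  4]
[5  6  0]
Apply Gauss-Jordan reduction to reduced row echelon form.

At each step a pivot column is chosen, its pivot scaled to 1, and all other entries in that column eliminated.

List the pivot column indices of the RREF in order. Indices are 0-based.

pivot(0,0)=3: scale R0 → (1, 3, 0)
  clear (1,0): R1 −= (1)R0 → (0, 4, 4)
  clear (2,0): R2 −= (5)R0 → (0, 5, 0)
pivot(1,1)=4: scale R1 → (0, 1, 1)
  clear (0,1): R0 −= (3)R1 → (1, 0, 4)
  clear (2,1): R2 −= (5)R1 → (0, 0, 2)
pivot(2,2)=2: scale R2 → (0, 0, 1)
  clear (0,2): R0 −= (4)R2 → (1, 0, 0)
  clear (1,2): R1 −= (1)R2 → (0, 1, 0)

pivot columns: 0, 1, 2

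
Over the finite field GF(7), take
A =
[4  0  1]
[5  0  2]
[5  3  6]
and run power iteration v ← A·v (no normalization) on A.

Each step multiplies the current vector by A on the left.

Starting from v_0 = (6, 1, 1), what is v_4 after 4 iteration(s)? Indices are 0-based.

v_4 = (0, 5, 5)

v_0 = (6, 1, 1).
v_1 = A·v_0 = (4, 4, 4).
v_2 = A·v_1 = (6, 0, 0).
v_3 = A·v_2 = (3, 2, 2).
v_4 = A·v_3 = (0, 5, 5).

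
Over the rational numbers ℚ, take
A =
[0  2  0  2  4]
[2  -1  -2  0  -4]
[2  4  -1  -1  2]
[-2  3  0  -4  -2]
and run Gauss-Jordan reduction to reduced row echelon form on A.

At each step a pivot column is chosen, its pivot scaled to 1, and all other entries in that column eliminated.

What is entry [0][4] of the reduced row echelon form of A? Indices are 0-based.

step 1: exchange rows 0,1
step 1: normalize row 0 (÷2) = (1, -1/2, -1, 0, -2)
  row 2: subtract 2×row0 = (0, 5, 1, -1, 6)
  row 3: subtract -2×row0 = (0, 2, -2, -4, -6)
step 2: normalize row 1 (÷2) = (0, 1, 0, 1, 2)
  row 0: subtract -1/2×row1 = (1, 0, -1, 1/2, -1)
  row 2: subtract 5×row1 = (0, 0, 1, -6, -4)
  row 3: subtract 2×row1 = (0, 0, -2, -6, -10)
step 3: normalize row 2 (÷1) = (0, 0, 1, -6, -4)
  row 0: subtract -1×row2 = (1, 0, 0, -11/2, -5)
  row 3: subtract -2×row2 = (0, 0, 0, -18, -18)
step 4: normalize row 3 (÷-18) = (0, 0, 0, 1, 1)
  row 0: subtract -11/2×row3 = (1, 0, 0, 0, 1/2)
  row 1: subtract 1×row3 = (0, 1, 0, 0, 1)
  row 2: subtract -6×row3 = (0, 0, 1, 0, 2)

M[0][4] = 1/2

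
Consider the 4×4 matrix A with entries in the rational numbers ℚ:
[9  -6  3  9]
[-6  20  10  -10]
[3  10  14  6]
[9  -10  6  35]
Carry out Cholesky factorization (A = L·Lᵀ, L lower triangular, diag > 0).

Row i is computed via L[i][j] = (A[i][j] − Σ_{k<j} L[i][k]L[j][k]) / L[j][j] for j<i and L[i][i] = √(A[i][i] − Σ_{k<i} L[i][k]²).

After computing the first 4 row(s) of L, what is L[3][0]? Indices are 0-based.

Step 1: L[0][0] = √(9) = 3.
  L[1][0] = (-6) / L[0][0] = -2.
Step 2: L[1][1] = √(16) = 4.
  L[2][0] = (3) / L[0][0] = 1.
  L[2][1] = (12) / L[1][1] = 3.
Step 3: L[2][2] = √(4) = 2.
  L[3][0] = (9) / L[0][0] = 3.
  L[3][1] = (-4) / L[1][1] = -1.
  L[3][2] = (6) / L[2][2] = 3.
Step 4: L[3][3] = √(16) = 4.

L[3][0] = 3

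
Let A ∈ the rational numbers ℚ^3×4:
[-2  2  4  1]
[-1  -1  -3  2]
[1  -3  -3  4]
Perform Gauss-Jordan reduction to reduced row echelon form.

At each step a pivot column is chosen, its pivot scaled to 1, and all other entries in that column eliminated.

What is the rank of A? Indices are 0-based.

[1] R0 /= -2  ⇒  (1, -1, -2, -1/2)
     R1 -= -1·R0  ⇒  (0, -2, -5, 3/2)
     R2 -= 1·R0  ⇒  (0, -2, -1, 9/2)
[2] R1 /= -2  ⇒  (0, 1, 5/2, -3/4)
     R0 -= -1·R1  ⇒  (1, 0, 1/2, -5/4)
     R2 -= -2·R1  ⇒  (0, 0, 4, 3)
[3] R2 /= 4  ⇒  (0, 0, 1, 3/4)
     R0 -= 1/2·R2  ⇒  (1, 0, 0, -13/8)
     R1 -= 5/2·R2  ⇒  (0, 1, 0, -21/8)

rank = 3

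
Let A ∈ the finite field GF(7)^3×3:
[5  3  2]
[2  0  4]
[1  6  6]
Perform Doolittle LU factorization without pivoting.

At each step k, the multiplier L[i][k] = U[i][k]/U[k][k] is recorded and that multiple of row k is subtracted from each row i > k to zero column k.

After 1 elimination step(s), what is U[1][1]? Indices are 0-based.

[col 0] pivot 5
  R1 -= 6*R0 → (0, 3, 6)  (L[1][0] := 6)
  R2 -= 3*R0 → (0, 4, 0)  (L[2][0] := 3)

U[1][1] = 3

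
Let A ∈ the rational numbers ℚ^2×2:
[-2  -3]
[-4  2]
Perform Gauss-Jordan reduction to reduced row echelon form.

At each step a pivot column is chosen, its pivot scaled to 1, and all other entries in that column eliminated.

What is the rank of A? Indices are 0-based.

[1] R0 /= -2  ⇒  (1, 3/2)
     R1 -= -4·R0  ⇒  (0, 8)
[2] R1 /= 8  ⇒  (0, 1)
     R0 -= 3/2·R1  ⇒  (1, 0)

rank = 2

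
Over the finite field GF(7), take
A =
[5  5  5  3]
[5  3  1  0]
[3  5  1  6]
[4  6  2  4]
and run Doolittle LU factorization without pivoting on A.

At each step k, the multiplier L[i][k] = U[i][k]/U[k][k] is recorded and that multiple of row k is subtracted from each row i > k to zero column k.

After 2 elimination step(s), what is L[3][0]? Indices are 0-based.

Step 1: pivot at (0,0) is 5.
  row1 ← row1 − (1)·row0  ⇒  L[1][0]=1, U row1=(0, 5, 3, 4)
  row2 ← row2 − (2)·row0  ⇒  L[2][0]=2, U row2=(0, 2, 5, 0)
  row3 ← row3 − (5)·row0  ⇒  L[3][0]=5, U row3=(0, 2, 5, 3)
Step 2: pivot at (1,1) is 5.
  row2 ← row2 − (6)·row1  ⇒  L[2][1]=6, U row2=(0, 0, 1, 4)
  row3 ← row3 − (6)·row1  ⇒  L[3][1]=6, U row3=(0, 0, 1, 0)

L[3][0] = 5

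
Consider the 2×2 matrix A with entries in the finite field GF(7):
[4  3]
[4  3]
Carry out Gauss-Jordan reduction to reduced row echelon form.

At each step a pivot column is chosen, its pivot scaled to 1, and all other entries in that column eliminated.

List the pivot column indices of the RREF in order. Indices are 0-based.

pivot columns: 0

pivot(0,0)=4: scale R0 → (1, 6)
  clear (1,0): R1 −= (4)R0 → (0, 0)
col 1: no nonzero at/below row 1; advance.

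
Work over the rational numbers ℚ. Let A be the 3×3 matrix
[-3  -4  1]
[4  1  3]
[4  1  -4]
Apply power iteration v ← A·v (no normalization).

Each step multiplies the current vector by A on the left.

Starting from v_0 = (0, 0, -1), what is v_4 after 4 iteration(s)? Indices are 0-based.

v_0 = (0, 0, -1).
v_1 = A·v_0 = (-1, -3, 4).
v_2 = A·v_1 = (19, 5, -23).
v_3 = A·v_2 = (-100, 12, 173).
v_4 = A·v_3 = (425, 131, -1080).

v_4 = (425, 131, -1080)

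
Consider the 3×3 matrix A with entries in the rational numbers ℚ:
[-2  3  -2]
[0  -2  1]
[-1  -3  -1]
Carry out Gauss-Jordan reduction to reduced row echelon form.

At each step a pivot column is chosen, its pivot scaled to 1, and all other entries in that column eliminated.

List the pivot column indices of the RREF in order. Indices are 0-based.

pivot columns: 0, 1, 2

pivot(0,0)=-2: scale R0 → (1, -3/2, 1)
  clear (2,0): R2 −= (-1)R0 → (0, -9/2, 0)
pivot(1,1)=-2: scale R1 → (0, 1, -1/2)
  clear (0,1): R0 −= (-3/2)R1 → (1, 0, 1/4)
  clear (2,1): R2 −= (-9/2)R1 → (0, 0, -9/4)
pivot(2,2)=-9/4: scale R2 → (0, 0, 1)
  clear (0,2): R0 −= (1/4)R2 → (1, 0, 0)
  clear (1,2): R1 −= (-1/2)R2 → (0, 1, 0)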